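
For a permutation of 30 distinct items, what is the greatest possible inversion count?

435

The maximum occurs when the array is in strictly decreasing order: every one of the C(30, 2) pairs is inverted.
C(30, 2) = 30·29/2 = 435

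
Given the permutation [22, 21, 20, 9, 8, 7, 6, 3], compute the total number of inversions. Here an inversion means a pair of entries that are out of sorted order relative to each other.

There are 28 inversions.

Count, for each position, how many later elements it exceeds:
22: 7
21: 6
20: 5
9: 4
8: 3
7: 2
6: 1
3: 0
Sum: 7 + 6 + 5 + 4 + 3 + 2 + 1 + 0 = 28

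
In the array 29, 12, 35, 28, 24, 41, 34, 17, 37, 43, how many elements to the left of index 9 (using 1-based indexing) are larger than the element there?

The element at index 9 is 37.
Elements before it: 29, 12, 35, 28, 24, 41, 34, 17
Those larger than 37: 41

1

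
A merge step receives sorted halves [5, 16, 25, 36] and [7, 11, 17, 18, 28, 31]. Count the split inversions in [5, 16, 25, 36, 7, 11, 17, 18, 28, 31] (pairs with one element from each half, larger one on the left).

For each element r of the right run, count left-run elements greater than r:
r = 7: 16, 25, 36 → 3
r = 11: 16, 25, 36 → 3
r = 17: 25, 36 → 2
r = 18: 25, 36 → 2
r = 28: 36 → 1
r = 31: 36 → 1
Cross-inversions: 3 + 3 + 2 + 2 + 1 + 1 = 12

12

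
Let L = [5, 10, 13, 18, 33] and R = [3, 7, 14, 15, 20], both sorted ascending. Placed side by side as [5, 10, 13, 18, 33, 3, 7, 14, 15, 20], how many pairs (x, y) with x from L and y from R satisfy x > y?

14

Take each right-half value and tally the left-half values above it:
r = 3: 5, 10, 13, 18, 33 → 5
r = 7: 10, 13, 18, 33 → 4
r = 14: 18, 33 → 2
r = 15: 18, 33 → 2
r = 20: 33 → 1
Cross-inversions: 5 + 4 + 2 + 2 + 1 = 14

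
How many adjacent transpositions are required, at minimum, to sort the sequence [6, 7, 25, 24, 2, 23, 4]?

The minimum number of adjacent swaps to sort an array equals its inversion count, since every such swap removes exactly one inversion.
Count inversions — for each element, later elements that are smaller:
6: 2, 4 → 2
7: 2, 4 → 2
25: 24, 2, 23, 4 → 4
24: 2, 23, 4 → 3
2: none → 0
23: 4 → 1
4: none → 0
Total inversions: 2 + 2 + 4 + 3 + 0 + 1 + 0 = 12

12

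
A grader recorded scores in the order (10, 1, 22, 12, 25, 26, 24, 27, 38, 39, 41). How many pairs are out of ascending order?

There are 4 out-of-order pairs.

For each element, count later entries that are smaller:
10 → 1 → 1
1 → none → 0
22 → 12 → 1
12 → none → 0
25 → 24 → 1
26 → 24 → 1
24 → none → 0
27 → none → 0
38 → none → 0
39 → none → 0
41 → none → 0
Sum: 1 + 0 + 1 + 0 + 1 + 1 + 0 + 0 + 0 + 0 + 0 = 4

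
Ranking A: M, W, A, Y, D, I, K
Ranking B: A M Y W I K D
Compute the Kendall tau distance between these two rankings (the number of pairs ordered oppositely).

5

Assign each item its position (1..7) in the first ordering, then rewrite the second ordering as that position sequence:
positions: M→1, W→2, A→3, Y→4, D→5, I→6, K→7
second ordering as positions: [3, 1, 4, 2, 6, 7, 5]
Discordant pairs = inversions in this position sequence.
3: 1, 2 → 2
1: 0
4: 2 → 1
2: 0
6: 5 → 1
7: 5 → 1
5: 0
Total: 2 + 0 + 1 + 0 + 1 + 1 + 0 = 5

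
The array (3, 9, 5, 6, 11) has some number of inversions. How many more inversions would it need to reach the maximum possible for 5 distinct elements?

8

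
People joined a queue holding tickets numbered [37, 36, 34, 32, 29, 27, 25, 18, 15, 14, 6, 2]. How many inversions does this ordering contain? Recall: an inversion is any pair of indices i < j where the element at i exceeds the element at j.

66

Element-by-element contributions:
37 → 36, 34, 32, 29, 27, 25, 18, 15, 14, 6, 2 → 11
36 → 34, 32, 29, 27, 25, 18, 15, 14, 6, 2 → 10
34 → 32, 29, 27, 25, 18, 15, 14, 6, 2 → 9
32 → 29, 27, 25, 18, 15, 14, 6, 2 → 8
29 → 27, 25, 18, 15, 14, 6, 2 → 7
27 → 25, 18, 15, 14, 6, 2 → 6
25 → 18, 15, 14, 6, 2 → 5
18 → 15, 14, 6, 2 → 4
15 → 14, 6, 2 → 3
14 → 6, 2 → 2
6 → 2 → 1
2 → none → 0
Sum: 11 + 10 + 9 + 8 + 7 + 6 + 5 + 4 + 3 + 2 + 1 + 0 = 66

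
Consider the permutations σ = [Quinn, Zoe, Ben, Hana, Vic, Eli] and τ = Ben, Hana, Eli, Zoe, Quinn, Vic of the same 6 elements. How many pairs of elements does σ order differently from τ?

There are 8 discordant pairs.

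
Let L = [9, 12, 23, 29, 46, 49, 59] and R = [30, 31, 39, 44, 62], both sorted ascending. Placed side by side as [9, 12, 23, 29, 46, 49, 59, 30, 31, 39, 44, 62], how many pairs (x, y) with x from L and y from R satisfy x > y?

Count, for every r in R, how many entries of L exceed r:
r = 30: 46, 49, 59 → 3
r = 31: 46, 49, 59 → 3
r = 39: 46, 49, 59 → 3
r = 44: 46, 49, 59 → 3
r = 62: none → 0
Cross-inversions: 3 + 3 + 3 + 3 + 0 = 12

There are 12 cross-inversions.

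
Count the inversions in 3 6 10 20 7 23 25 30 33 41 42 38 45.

4 inversions

Sweep left to right; for each value list the smaller values that follow it:
3 → none → 0
6 → none → 0
10 → 7 → 1
20 → 7 → 1
7 → none → 0
23 → none → 0
25 → none → 0
30 → none → 0
33 → none → 0
41 → 38 → 1
42 → 38 → 1
38 → none → 0
45 → none → 0
Sum: 0 + 0 + 1 + 1 + 0 + 0 + 0 + 0 + 0 + 1 + 1 + 0 + 0 = 4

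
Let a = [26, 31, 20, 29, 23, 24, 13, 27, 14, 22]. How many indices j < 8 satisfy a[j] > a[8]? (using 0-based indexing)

The element at index 8 is 14.
Elements before it: 26, 31, 20, 29, 23, 24, 13, 27
Those larger than 14: 26, 31, 20, 29, 23, 24, 27

7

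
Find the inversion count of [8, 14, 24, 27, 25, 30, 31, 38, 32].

There are 2 inversions.

Count, for each position, how many later elements it exceeds:
8 → none → 0
14 → none → 0
24 → none → 0
27 → 25 → 1
25 → none → 0
30 → none → 0
31 → none → 0
38 → 32 → 1
32 → none → 0
Sum: 0 + 0 + 0 + 1 + 0 + 0 + 0 + 1 + 0 = 2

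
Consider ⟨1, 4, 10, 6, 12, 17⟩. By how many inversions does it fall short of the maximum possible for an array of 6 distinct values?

14 inversions short

Maximum inversions for 6 distinct elements is C(6, 2) = 6·5/2 = 15.
Current inversions — for each element, count later smaller elements:
1: 0
4: 0
10: 1
6: 0
12: 0
17: 0
Current total: 0 + 0 + 1 + 0 + 0 + 0 = 1
Shortfall: 15 − 1 = 14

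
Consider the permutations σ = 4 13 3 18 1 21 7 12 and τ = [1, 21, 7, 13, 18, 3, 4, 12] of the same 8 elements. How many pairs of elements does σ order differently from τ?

Assign each item its position (1..8) in the first ordering, then rewrite the second ordering as that position sequence:
positions: 4→1, 13→2, 3→3, 18→4, 1→5, 21→6, 7→7, 12→8
second ordering as positions: [5, 6, 7, 2, 4, 3, 1, 8]
Discordant pairs = inversions in this position sequence.
5: 2, 4, 3, 1 → 4
6: 2, 4, 3, 1 → 4
7: 2, 4, 3, 1 → 4
2: 1 → 1
4: 3, 1 → 2
3: 1 → 1
1: 0
8: 0
Total: 4 + 4 + 4 + 1 + 2 + 1 + 0 + 0 = 16

Discordant pairs: 16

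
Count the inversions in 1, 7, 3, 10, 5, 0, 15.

8

For each element, count later entries that are smaller:
1 → 0 → 1
7 → 3, 5, 0 → 3
3 → 0 → 1
10 → 5, 0 → 2
5 → 0 → 1
0 → none → 0
15 → none → 0
Sum: 1 + 3 + 1 + 2 + 1 + 0 + 0 = 8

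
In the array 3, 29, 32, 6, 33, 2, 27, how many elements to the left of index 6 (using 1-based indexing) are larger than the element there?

The element at index 6 is 2.
Elements before it: 3, 29, 32, 6, 33
Those larger than 2: 3, 29, 32, 6, 33

5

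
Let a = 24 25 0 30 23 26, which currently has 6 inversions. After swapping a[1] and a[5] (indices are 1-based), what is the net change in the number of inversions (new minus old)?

-1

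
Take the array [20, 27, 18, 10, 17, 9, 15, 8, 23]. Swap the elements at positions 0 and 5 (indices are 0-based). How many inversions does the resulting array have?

Positions 0 and 5 hold 20 and 9; after swapping, the array is [9, 27, 18, 10, 17, 20, 15, 8, 23].
Sweep left to right; for each value list the smaller values that follow it:
9: 1
27: 7
18: 4
10: 1
17: 2
20: 2
15: 1
8: 0
23: 0
Sum: 1 + 7 + 4 + 1 + 2 + 2 + 1 + 0 + 0 = 18

18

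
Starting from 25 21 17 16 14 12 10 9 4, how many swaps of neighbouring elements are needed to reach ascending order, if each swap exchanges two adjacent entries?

Minimum adjacent swaps = number of inversions (each swap of adjacent out-of-order elements removes one inversion and no swap can remove more).
Count inversions — for each element, later elements that are smaller:
25: 21, 17, 16, 14, 12, 10, 9, 4 → 8
21: 17, 16, 14, 12, 10, 9, 4 → 7
17: 16, 14, 12, 10, 9, 4 → 6
16: 14, 12, 10, 9, 4 → 5
14: 12, 10, 9, 4 → 4
12: 10, 9, 4 → 3
10: 9, 4 → 2
9: 4 → 1
4: none → 0
Total inversions: 8 + 7 + 6 + 5 + 4 + 3 + 2 + 1 + 0 = 36

36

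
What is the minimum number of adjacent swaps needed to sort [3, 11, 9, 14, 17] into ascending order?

1 adjacent swap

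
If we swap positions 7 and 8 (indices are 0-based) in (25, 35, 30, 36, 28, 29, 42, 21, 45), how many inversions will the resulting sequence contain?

Positions 7 and 8 hold 21 and 45; after swapping, the array is [25, 35, 30, 36, 28, 29, 42, 45, 21].
Sweep left to right; for each value list the smaller values that follow it:
25: 1
35: 4
30: 3
36: 3
28: 1
29: 1
42: 1
45: 1
21: 0
Sum: 1 + 4 + 3 + 3 + 1 + 1 + 1 + 1 + 0 = 15

15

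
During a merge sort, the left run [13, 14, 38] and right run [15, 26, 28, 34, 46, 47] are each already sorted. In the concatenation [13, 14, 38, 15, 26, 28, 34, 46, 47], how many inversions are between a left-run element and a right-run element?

For each element r of the right run, count left-run elements greater than r:
r = 15: 38 → 1
r = 26: 38 → 1
r = 28: 38 → 1
r = 34: 38 → 1
r = 46: none → 0
r = 47: none → 0
Cross-inversions: 1 + 1 + 1 + 1 + 0 + 0 = 4

4 cross-inversions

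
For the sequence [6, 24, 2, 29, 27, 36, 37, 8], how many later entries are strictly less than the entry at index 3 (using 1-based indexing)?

0

The element at index 3 is 2.
Elements after it: 29, 27, 36, 37, 8
None of them are smaller than 2.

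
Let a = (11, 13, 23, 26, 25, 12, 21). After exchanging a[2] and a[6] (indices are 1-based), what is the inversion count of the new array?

7

Positions 2 and 6 hold 13 and 12; after swapping, the array is [11, 12, 23, 26, 25, 13, 21].
Count, for each position, how many later elements it exceeds:
11 → none → 0
12 → none → 0
23 → 13, 21 → 2
26 → 25, 13, 21 → 3
25 → 13, 21 → 2
13 → none → 0
21 → none → 0
Sum: 0 + 0 + 2 + 3 + 2 + 0 + 0 = 7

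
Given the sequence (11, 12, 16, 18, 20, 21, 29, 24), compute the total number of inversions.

Inversions: 1

For each element, count later entries that are smaller:
11: 0
12: 0
16: 0
18: 0
20: 0
21: 0
29: 1
24: 0
Sum: 0 + 0 + 0 + 0 + 0 + 0 + 1 + 0 = 1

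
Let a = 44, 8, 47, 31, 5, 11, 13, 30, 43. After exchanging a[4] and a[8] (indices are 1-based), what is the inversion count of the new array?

Positions 4 and 8 hold 31 and 30; after swapping, the array is [44, 8, 47, 30, 5, 11, 13, 31, 43].
Element-by-element contributions:
44: 7
8: 1
47: 6
30: 3
5: 0
11: 0
13: 0
31: 0
43: 0
Sum: 7 + 1 + 6 + 3 + 0 + 0 + 0 + 0 + 0 = 17

17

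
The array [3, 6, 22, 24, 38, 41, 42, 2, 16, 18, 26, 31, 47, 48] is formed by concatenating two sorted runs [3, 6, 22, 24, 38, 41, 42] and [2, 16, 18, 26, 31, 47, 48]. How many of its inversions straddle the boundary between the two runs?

23

Take each right-half value and tally the left-half values above it:
r = 2: 3, 6, 22, 24, 38, 41, 42 → 7
r = 16: 22, 24, 38, 41, 42 → 5
r = 18: 22, 24, 38, 41, 42 → 5
r = 26: 38, 41, 42 → 3
r = 31: 38, 41, 42 → 3
r = 47: none → 0
r = 48: none → 0
Cross-inversions: 7 + 5 + 5 + 3 + 3 + 0 + 0 = 23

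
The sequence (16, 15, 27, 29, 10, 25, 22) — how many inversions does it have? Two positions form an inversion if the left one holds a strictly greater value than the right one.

10

Listing every pair i<j with a[i]>a[j] (using 0-based positions):
(0,1): 16 > 15
(0,4): 16 > 10
(1,4): 15 > 10
(2,4): 27 > 10
(2,5): 27 > 25
(2,6): 27 > 22
(3,4): 29 > 10
(3,5): 29 > 25
(3,6): 29 > 22
(5,6): 25 > 22
That's 10 pairs.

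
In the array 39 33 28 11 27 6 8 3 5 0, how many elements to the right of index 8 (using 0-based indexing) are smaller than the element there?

1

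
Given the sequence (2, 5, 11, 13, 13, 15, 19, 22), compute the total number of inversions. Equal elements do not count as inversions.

0

Element-by-element contributions:
2 → none → 0
5 → none → 0
11 → none → 0
13 → none → 0
13 → none → 0
15 → none → 0
19 → none → 0
22 → none → 0
Sum: 0 + 0 + 0 + 0 + 0 + 0 + 0 + 0 = 0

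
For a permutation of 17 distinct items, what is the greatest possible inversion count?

136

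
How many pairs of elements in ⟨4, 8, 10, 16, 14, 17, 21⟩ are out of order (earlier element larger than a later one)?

1

Out-of-order index pairs (0-indexed):
(3,4): 16 > 14
That's 1 pair.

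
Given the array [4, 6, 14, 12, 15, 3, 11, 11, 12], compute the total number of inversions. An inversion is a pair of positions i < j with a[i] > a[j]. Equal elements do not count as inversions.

Count, for each position, how many later elements it exceeds:
4 → 3 → 1
6 → 3 → 1
14 → 12, 3, 11, 11, 12 → 5
12 → 3, 11, 11 → 3
15 → 3, 11, 11, 12 → 4
3 → none → 0
11 → none → 0
11 → none → 0
12 → none → 0
Sum: 1 + 1 + 5 + 3 + 4 + 0 + 0 + 0 + 0 = 14

There are 14 inversions.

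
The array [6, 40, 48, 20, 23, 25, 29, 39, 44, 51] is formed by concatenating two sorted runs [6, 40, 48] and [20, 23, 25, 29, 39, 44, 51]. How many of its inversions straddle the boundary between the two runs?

11

Count, for every r in R, how many entries of L exceed r:
r = 20: 40, 48 → 2
r = 23: 40, 48 → 2
r = 25: 40, 48 → 2
r = 29: 40, 48 → 2
r = 39: 40, 48 → 2
r = 44: 48 → 1
r = 51: none → 0
Cross-inversions: 2 + 2 + 2 + 2 + 2 + 1 + 0 = 11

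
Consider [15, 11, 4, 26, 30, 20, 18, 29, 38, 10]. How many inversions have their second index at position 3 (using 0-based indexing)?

0 such elements

The element at index 3 is 26.
Elements before it: 15, 11, 4
None of them are larger than 26.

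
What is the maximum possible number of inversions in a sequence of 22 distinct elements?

231

The maximum occurs when the array is in strictly decreasing order: every one of the C(22, 2) pairs is inverted.
C(22, 2) = 22·21/2 = 231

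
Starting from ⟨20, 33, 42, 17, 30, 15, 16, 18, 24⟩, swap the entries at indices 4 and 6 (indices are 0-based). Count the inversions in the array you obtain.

Positions 4 and 6 hold 30 and 16; after swapping, the array is [20, 33, 42, 17, 16, 15, 30, 18, 24].
Element-by-element contributions:
20 → 17, 16, 15, 18 → 4
33 → 17, 16, 15, 30, 18, 24 → 6
42 → 17, 16, 15, 30, 18, 24 → 6
17 → 16, 15 → 2
16 → 15 → 1
15 → none → 0
30 → 18, 24 → 2
18 → none → 0
24 → none → 0
Sum: 4 + 6 + 6 + 2 + 1 + 0 + 2 + 0 + 0 = 21

21 inversions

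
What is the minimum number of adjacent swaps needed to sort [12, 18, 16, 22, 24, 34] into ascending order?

1

Each adjacent swap fixes exactly one inversion, so the minimum swap count equals the number of inversions.
Count inversions — for each element, later elements that are smaller:
12: none → 0
18: 16 → 1
16: none → 0
22: none → 0
24: none → 0
34: none → 0
Total inversions: 0 + 1 + 0 + 0 + 0 + 0 = 1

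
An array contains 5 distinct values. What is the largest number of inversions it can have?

There are 10 inversions.

The maximum occurs when the array is in strictly decreasing order: every one of the C(5, 2) pairs is inverted.
C(5, 2) = 5·4/2 = 10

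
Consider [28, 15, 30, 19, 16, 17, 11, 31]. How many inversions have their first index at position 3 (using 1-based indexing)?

4 such elements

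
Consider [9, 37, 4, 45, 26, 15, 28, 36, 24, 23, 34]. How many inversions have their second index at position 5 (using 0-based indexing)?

3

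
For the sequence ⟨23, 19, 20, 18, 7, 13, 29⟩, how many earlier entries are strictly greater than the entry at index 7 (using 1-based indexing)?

0

The element at index 7 is 29.
Elements before it: 23, 19, 20, 18, 7, 13
None of them are larger than 29.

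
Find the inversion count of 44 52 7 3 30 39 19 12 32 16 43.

Sweep left to right; for each value list the smaller values that follow it:
44: 9
52: 9
7: 1
3: 0
30: 3
39: 4
19: 2
12: 0
32: 1
16: 0
43: 0
Sum: 9 + 9 + 1 + 0 + 3 + 4 + 2 + 0 + 1 + 0 + 0 = 29

29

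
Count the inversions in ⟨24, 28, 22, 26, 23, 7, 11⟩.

16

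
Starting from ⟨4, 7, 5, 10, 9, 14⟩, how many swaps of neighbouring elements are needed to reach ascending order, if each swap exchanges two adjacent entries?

2 adjacent swaps

Each adjacent swap fixes exactly one inversion, so the minimum swap count equals the number of inversions.
Count inversions — for each element, later elements that are smaller:
4: none → 0
7: 5 → 1
5: none → 0
10: 9 → 1
9: none → 0
14: none → 0
Total inversions: 0 + 1 + 0 + 1 + 0 + 0 = 2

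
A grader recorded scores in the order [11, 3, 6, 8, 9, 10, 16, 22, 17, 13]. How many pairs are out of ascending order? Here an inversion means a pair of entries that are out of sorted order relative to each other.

Count, for each position, how many later elements it exceeds:
11 → 3, 6, 8, 9, 10 → 5
3 → none → 0
6 → none → 0
8 → none → 0
9 → none → 0
10 → none → 0
16 → 13 → 1
22 → 17, 13 → 2
17 → 13 → 1
13 → none → 0
Sum: 5 + 0 + 0 + 0 + 0 + 0 + 1 + 2 + 1 + 0 = 9

9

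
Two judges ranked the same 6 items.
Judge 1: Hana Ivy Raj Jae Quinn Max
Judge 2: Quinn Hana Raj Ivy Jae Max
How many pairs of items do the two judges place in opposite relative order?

Assign each item its position (1..6) in the first ordering, then rewrite the second ordering as that position sequence:
positions: Hana→1, Ivy→2, Raj→3, Jae→4, Quinn→5, Max→6
second ordering as positions: [5, 1, 3, 2, 4, 6]
Discordant pairs = inversions in this position sequence.
5: 1, 3, 2, 4 → 4
1: 0
3: 2 → 1
2: 0
4: 0
6: 0
Total: 4 + 0 + 1 + 0 + 0 + 0 = 5

There are 5 discordant pairs.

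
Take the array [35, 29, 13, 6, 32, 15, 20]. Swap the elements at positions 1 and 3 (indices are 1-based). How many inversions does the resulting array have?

Positions 1 and 3 hold 35 and 13; after swapping, the array is [13, 29, 35, 6, 32, 15, 20].
Count, for each position, how many later elements it exceeds:
13: 1
29: 3
35: 4
6: 0
32: 2
15: 0
20: 0
Sum: 1 + 3 + 4 + 0 + 2 + 0 + 0 = 10

Inversions: 10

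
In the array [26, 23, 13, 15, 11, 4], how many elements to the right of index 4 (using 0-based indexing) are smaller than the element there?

The element at index 4 is 11.
Elements after it: 4
Those smaller than 11: 4

1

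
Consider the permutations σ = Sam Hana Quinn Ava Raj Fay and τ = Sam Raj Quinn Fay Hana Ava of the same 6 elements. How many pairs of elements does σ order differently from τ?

Assign each item its position (1..6) in the first ordering, then rewrite the second ordering as that position sequence:
positions: Sam→1, Hana→2, Quinn→3, Ava→4, Raj→5, Fay→6
second ordering as positions: [1, 5, 3, 6, 2, 4]
Discordant pairs = inversions in this position sequence.
1: 0
5: 3, 2, 4 → 3
3: 2 → 1
6: 2, 4 → 2
2: 0
4: 0
Total: 0 + 3 + 1 + 2 + 0 + 0 = 6

6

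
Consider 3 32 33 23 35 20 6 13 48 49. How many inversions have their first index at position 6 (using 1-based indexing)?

The element at index 6 is 20.
Elements after it: 6, 13, 48, 49
Those smaller than 20: 6, 13

2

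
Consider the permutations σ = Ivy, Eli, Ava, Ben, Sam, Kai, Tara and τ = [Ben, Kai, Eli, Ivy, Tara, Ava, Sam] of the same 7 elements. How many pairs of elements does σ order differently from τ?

Assign each item its position (1..7) in the first ordering, then rewrite the second ordering as that position sequence:
positions: Ivy→1, Eli→2, Ava→3, Ben→4, Sam→5, Kai→6, Tara→7
second ordering as positions: [4, 6, 2, 1, 7, 3, 5]
Discordant pairs = inversions in this position sequence.
4: 2, 1, 3 → 3
6: 2, 1, 3, 5 → 4
2: 1 → 1
1: 0
7: 3, 5 → 2
3: 0
5: 0
Total: 3 + 4 + 1 + 0 + 2 + 0 + 0 = 10

10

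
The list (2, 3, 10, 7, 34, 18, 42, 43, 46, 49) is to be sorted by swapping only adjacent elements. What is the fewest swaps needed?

Minimum adjacent swaps = number of inversions (each swap of adjacent out-of-order elements removes one inversion and no swap can remove more).
Count inversions — for each element, later elements that are smaller:
2: none → 0
3: none → 0
10: 7 → 1
7: none → 0
34: 18 → 1
18: none → 0
42: none → 0
43: none → 0
46: none → 0
49: none → 0
Total inversions: 0 + 0 + 1 + 0 + 1 + 0 + 0 + 0 + 0 + 0 = 2

2 swaps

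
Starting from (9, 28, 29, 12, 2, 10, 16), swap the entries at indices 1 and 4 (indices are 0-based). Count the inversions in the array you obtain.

Positions 1 and 4 hold 28 and 2; after swapping, the array is [9, 2, 29, 12, 28, 10, 16].
Sweep left to right; for each value list the smaller values that follow it:
9: 1
2: 0
29: 4
12: 1
28: 2
10: 0
16: 0
Sum: 1 + 0 + 4 + 1 + 2 + 0 + 0 = 8

8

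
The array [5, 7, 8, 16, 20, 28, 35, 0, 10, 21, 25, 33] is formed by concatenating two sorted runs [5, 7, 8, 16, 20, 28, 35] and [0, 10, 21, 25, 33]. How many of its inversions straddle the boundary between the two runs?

There are 16 cross-inversions.

Take each right-half value and tally the left-half values above it:
r = 0: 5, 7, 8, 16, 20, 28, 35 → 7
r = 10: 16, 20, 28, 35 → 4
r = 21: 28, 35 → 2
r = 25: 28, 35 → 2
r = 33: 35 → 1
Cross-inversions: 7 + 4 + 2 + 2 + 1 = 16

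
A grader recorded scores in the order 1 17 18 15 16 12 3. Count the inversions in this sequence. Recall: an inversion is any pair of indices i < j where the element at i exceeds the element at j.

13 inversions

For each element, count later entries that are smaller:
1 → none → 0
17 → 15, 16, 12, 3 → 4
18 → 15, 16, 12, 3 → 4
15 → 12, 3 → 2
16 → 12, 3 → 2
12 → 3 → 1
3 → none → 0
Sum: 0 + 4 + 4 + 2 + 2 + 1 + 0 = 13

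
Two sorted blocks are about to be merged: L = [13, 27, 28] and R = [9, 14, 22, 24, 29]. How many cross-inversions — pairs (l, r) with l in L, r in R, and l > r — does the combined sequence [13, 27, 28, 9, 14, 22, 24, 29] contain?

For each element r of the right run, count left-run elements greater than r:
r = 9: 13, 27, 28 → 3
r = 14: 27, 28 → 2
r = 22: 27, 28 → 2
r = 24: 27, 28 → 2
r = 29: none → 0
Cross-inversions: 3 + 2 + 2 + 2 + 0 = 9

9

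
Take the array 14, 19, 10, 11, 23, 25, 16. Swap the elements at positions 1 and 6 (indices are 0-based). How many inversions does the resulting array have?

Positions 1 and 6 hold 19 and 16; after swapping, the array is [14, 16, 10, 11, 23, 25, 19].
Count, for each position, how many later elements it exceeds:
14 → 10, 11 → 2
16 → 10, 11 → 2
10 → none → 0
11 → none → 0
23 → 19 → 1
25 → 19 → 1
19 → none → 0
Sum: 2 + 2 + 0 + 0 + 1 + 1 + 0 = 6

6 inversions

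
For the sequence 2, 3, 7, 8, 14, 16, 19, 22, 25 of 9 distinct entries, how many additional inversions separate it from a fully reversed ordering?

Maximum inversions for 9 distinct elements is C(9, 2) = 9·8/2 = 36.
Current inversions — for each element, count later smaller elements:
2: 0
3: 0
7: 0
8: 0
14: 0
16: 0
19: 0
22: 0
25: 0
Current total: 0 + 0 + 0 + 0 + 0 + 0 + 0 + 0 + 0 = 0
Shortfall: 36 − 0 = 36

36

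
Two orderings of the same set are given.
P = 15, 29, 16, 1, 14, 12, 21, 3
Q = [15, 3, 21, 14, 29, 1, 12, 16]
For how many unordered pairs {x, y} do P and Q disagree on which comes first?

Disagreeing pairs: 16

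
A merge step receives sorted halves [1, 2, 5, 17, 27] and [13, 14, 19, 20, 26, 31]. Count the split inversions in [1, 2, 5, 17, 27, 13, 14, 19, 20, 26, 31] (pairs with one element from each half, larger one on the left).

Take each right-half value and tally the left-half values above it:
r = 13: 17, 27 → 2
r = 14: 17, 27 → 2
r = 19: 27 → 1
r = 20: 27 → 1
r = 26: 27 → 1
r = 31: none → 0
Cross-inversions: 2 + 2 + 1 + 1 + 1 + 0 = 7

7 cross-inversions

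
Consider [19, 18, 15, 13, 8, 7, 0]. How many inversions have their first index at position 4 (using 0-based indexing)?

The element at index 4 is 8.
Elements after it: 7, 0
Those smaller than 8: 7, 0

2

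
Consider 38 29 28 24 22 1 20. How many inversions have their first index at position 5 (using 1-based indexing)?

2

The element at index 5 is 22.
Elements after it: 1, 20
Those smaller than 22: 1, 20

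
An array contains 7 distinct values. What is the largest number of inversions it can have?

21

The maximum occurs when the array is in strictly decreasing order: every one of the C(7, 2) pairs is inverted.
C(7, 2) = 7·6/2 = 21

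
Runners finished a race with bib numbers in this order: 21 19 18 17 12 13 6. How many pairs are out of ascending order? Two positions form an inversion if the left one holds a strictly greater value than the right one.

Inversions: 20

For each element, count later entries that are smaller:
21: 6
19: 5
18: 4
17: 3
12: 1
13: 1
6: 0
Sum: 6 + 5 + 4 + 3 + 1 + 1 + 0 = 20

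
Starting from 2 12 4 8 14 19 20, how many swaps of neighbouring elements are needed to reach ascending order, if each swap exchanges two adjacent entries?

2 swaps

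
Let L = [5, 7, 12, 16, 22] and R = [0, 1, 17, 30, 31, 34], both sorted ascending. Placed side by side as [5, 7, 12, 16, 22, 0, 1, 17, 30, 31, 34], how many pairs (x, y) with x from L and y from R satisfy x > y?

Take each right-half value and tally the left-half values above it:
r = 0: 5, 7, 12, 16, 22 → 5
r = 1: 5, 7, 12, 16, 22 → 5
r = 17: 22 → 1
r = 30: none → 0
r = 31: none → 0
r = 34: none → 0
Cross-inversions: 5 + 5 + 1 + 0 + 0 + 0 = 11

11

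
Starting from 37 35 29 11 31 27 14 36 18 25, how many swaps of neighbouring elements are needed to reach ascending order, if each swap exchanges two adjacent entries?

The minimum number of adjacent swaps to sort an array equals its inversion count, since every such swap removes exactly one inversion.
Count inversions — for each element, later elements that are smaller:
37: 35, 29, 11, 31, 27, 14, 36, 18, 25 → 9
35: 29, 11, 31, 27, 14, 18, 25 → 7
29: 11, 27, 14, 18, 25 → 5
11: none → 0
31: 27, 14, 18, 25 → 4
27: 14, 18, 25 → 3
14: none → 0
36: 18, 25 → 2
18: none → 0
25: none → 0
Total inversions: 9 + 7 + 5 + 0 + 4 + 3 + 0 + 2 + 0 + 0 = 30

30 adjacent swaps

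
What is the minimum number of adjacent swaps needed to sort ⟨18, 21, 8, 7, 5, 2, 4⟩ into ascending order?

Minimum adjacent swaps = number of inversions (each swap of adjacent out-of-order elements removes one inversion and no swap can remove more).
Count inversions — for each element, later elements that are smaller:
18: 8, 7, 5, 2, 4 → 5
21: 8, 7, 5, 2, 4 → 5
8: 7, 5, 2, 4 → 4
7: 5, 2, 4 → 3
5: 2, 4 → 2
2: none → 0
4: none → 0
Total inversions: 5 + 5 + 4 + 3 + 2 + 0 + 0 = 19

19 swaps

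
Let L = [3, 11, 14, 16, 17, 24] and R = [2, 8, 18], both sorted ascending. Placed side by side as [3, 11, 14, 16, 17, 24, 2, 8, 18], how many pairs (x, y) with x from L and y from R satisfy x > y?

For each element r of the right run, count left-run elements greater than r:
r = 2: 3, 11, 14, 16, 17, 24 → 6
r = 8: 11, 14, 16, 17, 24 → 5
r = 18: 24 → 1
Cross-inversions: 6 + 5 + 1 = 12

There are 12 split inversions.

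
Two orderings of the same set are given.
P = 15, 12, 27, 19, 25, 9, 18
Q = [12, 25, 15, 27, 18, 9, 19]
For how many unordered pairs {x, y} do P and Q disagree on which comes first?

Assign each item its position (1..7) in the first ordering, then rewrite the second ordering as that position sequence:
positions: 15→1, 12→2, 27→3, 19→4, 25→5, 9→6, 18→7
second ordering as positions: [2, 5, 1, 3, 7, 6, 4]
Discordant pairs = inversions in this position sequence.
2: 1 → 1
5: 1, 3, 4 → 3
1: 0
3: 0
7: 6, 4 → 2
6: 4 → 1
4: 0
Total: 1 + 3 + 0 + 0 + 2 + 1 + 0 = 7

7 disagreeing pairs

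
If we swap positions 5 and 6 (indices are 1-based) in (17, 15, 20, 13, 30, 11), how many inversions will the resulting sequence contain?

8 inversions

Positions 5 and 6 hold 30 and 11; after swapping, the array is [17, 15, 20, 13, 11, 30].
For each element, count later entries that are smaller:
17: 3
15: 2
20: 2
13: 1
11: 0
30: 0
Sum: 3 + 2 + 2 + 1 + 0 + 0 = 8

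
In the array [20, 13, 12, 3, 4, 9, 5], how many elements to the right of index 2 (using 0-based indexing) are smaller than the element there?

The element at index 2 is 12.
Elements after it: 3, 4, 9, 5
Those smaller than 12: 3, 4, 9, 5

4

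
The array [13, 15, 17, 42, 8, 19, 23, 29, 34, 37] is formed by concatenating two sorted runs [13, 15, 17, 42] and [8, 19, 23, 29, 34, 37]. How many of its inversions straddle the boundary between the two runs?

9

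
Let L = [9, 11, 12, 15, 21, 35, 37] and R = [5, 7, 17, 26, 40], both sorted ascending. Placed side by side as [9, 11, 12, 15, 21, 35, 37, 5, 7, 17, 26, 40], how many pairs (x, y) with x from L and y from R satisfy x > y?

19 split inversions

Take each right-half value and tally the left-half values above it:
r = 5: 9, 11, 12, 15, 21, 35, 37 → 7
r = 7: 9, 11, 12, 15, 21, 35, 37 → 7
r = 17: 21, 35, 37 → 3
r = 26: 35, 37 → 2
r = 40: none → 0
Cross-inversions: 7 + 7 + 3 + 2 + 0 = 19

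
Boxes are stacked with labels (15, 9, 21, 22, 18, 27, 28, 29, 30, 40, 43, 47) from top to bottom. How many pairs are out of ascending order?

3 inversions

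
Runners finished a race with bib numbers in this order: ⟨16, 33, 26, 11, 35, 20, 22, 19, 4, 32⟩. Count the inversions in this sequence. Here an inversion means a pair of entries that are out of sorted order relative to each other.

25 inversions

For each element, count later entries that are smaller:
16 → 11, 4 → 2
33 → 26, 11, 20, 22, 19, 4, 32 → 7
26 → 11, 20, 22, 19, 4 → 5
11 → 4 → 1
35 → 20, 22, 19, 4, 32 → 5
20 → 19, 4 → 2
22 → 19, 4 → 2
19 → 4 → 1
4 → none → 0
32 → none → 0
Sum: 2 + 7 + 5 + 1 + 5 + 2 + 2 + 1 + 0 + 0 = 25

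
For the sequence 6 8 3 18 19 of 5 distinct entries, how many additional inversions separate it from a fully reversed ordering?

8

Maximum inversions for 5 distinct elements is C(5, 2) = 5·4/2 = 10.
Current inversions — for each element, count later smaller elements:
6: 1
8: 1
3: 0
18: 0
19: 0
Current total: 1 + 1 + 0 + 0 + 0 = 2
Shortfall: 10 − 2 = 8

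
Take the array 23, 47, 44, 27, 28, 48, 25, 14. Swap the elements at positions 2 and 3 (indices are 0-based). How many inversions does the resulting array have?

Positions 2 and 3 hold 44 and 27; after swapping, the array is [23, 47, 27, 44, 28, 48, 25, 14].
Element-by-element contributions:
23 → 14 → 1
47 → 27, 44, 28, 25, 14 → 5
27 → 25, 14 → 2
44 → 28, 25, 14 → 3
28 → 25, 14 → 2
48 → 25, 14 → 2
25 → 14 → 1
14 → none → 0
Sum: 1 + 5 + 2 + 3 + 2 + 2 + 1 + 0 = 16

16 inversions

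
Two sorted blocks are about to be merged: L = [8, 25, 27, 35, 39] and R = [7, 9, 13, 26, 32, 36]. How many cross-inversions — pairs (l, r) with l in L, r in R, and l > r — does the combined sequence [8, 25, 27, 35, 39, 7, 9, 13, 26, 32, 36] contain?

Take each right-half value and tally the left-half values above it:
r = 7: 8, 25, 27, 35, 39 → 5
r = 9: 25, 27, 35, 39 → 4
r = 13: 25, 27, 35, 39 → 4
r = 26: 27, 35, 39 → 3
r = 32: 35, 39 → 2
r = 36: 39 → 1
Cross-inversions: 5 + 4 + 4 + 3 + 2 + 1 = 19

There are 19 split inversions.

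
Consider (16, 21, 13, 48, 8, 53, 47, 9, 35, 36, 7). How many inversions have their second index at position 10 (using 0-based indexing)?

10

The element at index 10 is 7.
Elements before it: 16, 21, 13, 48, 8, 53, 47, 9, 35, 36
Those larger than 7: 16, 21, 13, 48, 8, 53, 47, 9, 35, 36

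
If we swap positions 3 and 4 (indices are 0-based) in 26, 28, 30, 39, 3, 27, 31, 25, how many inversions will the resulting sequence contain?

Positions 3 and 4 hold 39 and 3; after swapping, the array is [26, 28, 30, 3, 39, 27, 31, 25].
Element-by-element contributions:
26: 2
28: 3
30: 3
3: 0
39: 3
27: 1
31: 1
25: 0
Sum: 2 + 3 + 3 + 0 + 3 + 1 + 1 + 0 = 13

13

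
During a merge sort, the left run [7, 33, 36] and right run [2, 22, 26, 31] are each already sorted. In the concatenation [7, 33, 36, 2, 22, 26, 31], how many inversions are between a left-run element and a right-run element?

9 cross-inversions

Count, for every r in R, how many entries of L exceed r:
r = 2: 7, 33, 36 → 3
r = 22: 33, 36 → 2
r = 26: 33, 36 → 2
r = 31: 33, 36 → 2
Cross-inversions: 3 + 2 + 2 + 2 = 9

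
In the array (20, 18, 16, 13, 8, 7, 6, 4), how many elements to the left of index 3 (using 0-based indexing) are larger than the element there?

3

The element at index 3 is 13.
Elements before it: 20, 18, 16
Those larger than 13: 20, 18, 16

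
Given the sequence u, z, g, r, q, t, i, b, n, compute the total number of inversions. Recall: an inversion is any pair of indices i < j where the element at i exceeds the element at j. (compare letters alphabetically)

Inversions: 26

Element-by-element contributions:
u → g, r, q, t, i, b, n → 7
z → g, r, q, t, i, b, n → 7
g → b → 1
r → q, i, b, n → 4
q → i, b, n → 3
t → i, b, n → 3
i → b → 1
b → none → 0
n → none → 0
Sum: 7 + 7 + 1 + 4 + 3 + 3 + 1 + 0 + 0 = 26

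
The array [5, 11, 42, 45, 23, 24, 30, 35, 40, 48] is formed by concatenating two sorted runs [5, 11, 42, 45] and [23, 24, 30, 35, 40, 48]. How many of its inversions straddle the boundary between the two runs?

10

For each element r of the right run, count left-run elements greater than r:
r = 23: 42, 45 → 2
r = 24: 42, 45 → 2
r = 30: 42, 45 → 2
r = 35: 42, 45 → 2
r = 40: 42, 45 → 2
r = 48: none → 0
Cross-inversions: 2 + 2 + 2 + 2 + 2 + 0 = 10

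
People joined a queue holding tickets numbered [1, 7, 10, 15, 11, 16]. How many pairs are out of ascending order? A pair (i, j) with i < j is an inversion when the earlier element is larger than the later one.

1

For each element, count later entries that are smaller:
1 → none → 0
7 → none → 0
10 → none → 0
15 → 11 → 1
11 → none → 0
16 → none → 0
Sum: 0 + 0 + 0 + 1 + 0 + 0 = 1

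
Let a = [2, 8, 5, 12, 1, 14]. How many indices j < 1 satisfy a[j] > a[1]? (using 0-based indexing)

The element at index 1 is 8.
Elements before it: 2
None of them are larger than 8.

0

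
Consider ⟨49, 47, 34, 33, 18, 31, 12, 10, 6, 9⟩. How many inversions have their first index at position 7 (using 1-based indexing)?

3

The element at index 7 is 12.
Elements after it: 10, 6, 9
Those smaller than 12: 10, 6, 9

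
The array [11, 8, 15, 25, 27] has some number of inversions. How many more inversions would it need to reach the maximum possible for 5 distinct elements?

9

Maximum inversions for 5 distinct elements is C(5, 2) = 5·4/2 = 10.
Current inversions — for each element, count later smaller elements:
11: 1
8: 0
15: 0
25: 0
27: 0
Current total: 1 + 0 + 0 + 0 + 0 = 1
Shortfall: 10 − 1 = 9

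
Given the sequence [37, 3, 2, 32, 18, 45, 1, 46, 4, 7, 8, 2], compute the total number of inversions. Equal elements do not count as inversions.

36

For each element, count later entries that are smaller:
37 → 3, 2, 32, 18, 1, 4, 7, 8, 2 → 9
3 → 2, 1, 2 → 3
2 → 1 → 1
32 → 18, 1, 4, 7, 8, 2 → 6
18 → 1, 4, 7, 8, 2 → 5
45 → 1, 4, 7, 8, 2 → 5
1 → none → 0
46 → 4, 7, 8, 2 → 4
4 → 2 → 1
7 → 2 → 1
8 → 2 → 1
2 → none → 0
Sum: 9 + 3 + 1 + 6 + 5 + 5 + 0 + 4 + 1 + 1 + 1 + 0 = 36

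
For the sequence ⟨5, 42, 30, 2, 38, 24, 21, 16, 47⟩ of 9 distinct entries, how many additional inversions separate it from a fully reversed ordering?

19

Maximum inversions for 9 distinct elements is C(9, 2) = 9·8/2 = 36.
Current inversions — for each element, count later smaller elements:
5: 1
42: 6
30: 4
2: 0
38: 3
24: 2
21: 1
16: 0
47: 0
Current total: 1 + 6 + 4 + 0 + 3 + 2 + 1 + 0 + 0 = 17
Shortfall: 36 − 17 = 19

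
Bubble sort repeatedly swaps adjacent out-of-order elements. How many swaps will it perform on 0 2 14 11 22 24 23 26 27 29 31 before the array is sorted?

2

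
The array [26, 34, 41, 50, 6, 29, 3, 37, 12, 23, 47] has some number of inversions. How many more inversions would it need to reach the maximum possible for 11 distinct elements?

Maximum inversions for 11 distinct elements is C(11, 2) = 11·10/2 = 55.
Current inversions — for each element, count later smaller elements:
26: 4
34: 5
41: 6
50: 7
6: 1
29: 3
3: 0
37: 2
12: 0
23: 0
47: 0
Current total: 4 + 5 + 6 + 7 + 1 + 3 + 0 + 2 + 0 + 0 + 0 = 28
Shortfall: 55 − 28 = 27

27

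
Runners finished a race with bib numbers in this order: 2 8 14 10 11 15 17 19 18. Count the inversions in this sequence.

Count, for each position, how many later elements it exceeds:
2: 0
8: 0
14: 2
10: 0
11: 0
15: 0
17: 0
19: 1
18: 0
Sum: 0 + 0 + 2 + 0 + 0 + 0 + 0 + 1 + 0 = 3

There are 3 inversions.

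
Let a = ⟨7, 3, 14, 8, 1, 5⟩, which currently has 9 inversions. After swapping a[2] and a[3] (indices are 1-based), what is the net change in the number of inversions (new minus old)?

Positions 2 and 3 hold 3 and 14; after swapping, the array is [7, 14, 3, 8, 1, 5].
For each element, count later entries that are smaller:
7: 3
14: 4
3: 1
8: 2
1: 0
5: 0
Sum: 3 + 4 + 1 + 2 + 0 + 0 = 10
Change: 10 − 9 = +1

+1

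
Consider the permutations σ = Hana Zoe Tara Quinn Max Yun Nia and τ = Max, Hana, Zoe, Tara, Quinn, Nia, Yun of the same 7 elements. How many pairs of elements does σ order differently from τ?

There are 5 discordant pairs.

Assign each item its position (1..7) in the first ordering, then rewrite the second ordering as that position sequence:
positions: Hana→1, Zoe→2, Tara→3, Quinn→4, Max→5, Yun→6, Nia→7
second ordering as positions: [5, 1, 2, 3, 4, 7, 6]
Discordant pairs = inversions in this position sequence.
5: 1, 2, 3, 4 → 4
1: 0
2: 0
3: 0
4: 0
7: 6 → 1
6: 0
Total: 4 + 0 + 0 + 0 + 0 + 1 + 0 = 5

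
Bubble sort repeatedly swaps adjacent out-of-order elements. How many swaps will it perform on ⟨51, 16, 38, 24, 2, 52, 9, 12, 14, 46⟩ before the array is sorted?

Minimum adjacent swaps = number of inversions (each swap of adjacent out-of-order elements removes one inversion and no swap can remove more).
Count inversions — for each element, later elements that are smaller:
51: 16, 38, 24, 2, 9, 12, 14, 46 → 8
16: 2, 9, 12, 14 → 4
38: 24, 2, 9, 12, 14 → 5
24: 2, 9, 12, 14 → 4
2: none → 0
52: 9, 12, 14, 46 → 4
9: none → 0
12: none → 0
14: none → 0
46: none → 0
Total inversions: 8 + 4 + 5 + 4 + 0 + 4 + 0 + 0 + 0 + 0 = 25

25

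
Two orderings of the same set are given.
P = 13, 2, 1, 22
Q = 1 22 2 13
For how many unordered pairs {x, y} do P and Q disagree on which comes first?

5 disagreeing pairs

Assign each item its position (1..4) in the first ordering, then rewrite the second ordering as that position sequence:
positions: 13→1, 2→2, 1→3, 22→4
second ordering as positions: [3, 4, 2, 1]
Discordant pairs = inversions in this position sequence.
3: 2, 1 → 2
4: 2, 1 → 2
2: 1 → 1
1: 0
Total: 2 + 2 + 1 + 0 = 5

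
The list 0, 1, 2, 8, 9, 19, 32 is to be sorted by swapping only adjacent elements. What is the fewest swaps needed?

0

The minimum number of adjacent swaps to sort an array equals its inversion count, since every such swap removes exactly one inversion.
Count inversions — for each element, later elements that are smaller:
0: none → 0
1: none → 0
2: none → 0
8: none → 0
9: none → 0
19: none → 0
32: none → 0
Total inversions: 0 + 0 + 0 + 0 + 0 + 0 + 0 = 0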